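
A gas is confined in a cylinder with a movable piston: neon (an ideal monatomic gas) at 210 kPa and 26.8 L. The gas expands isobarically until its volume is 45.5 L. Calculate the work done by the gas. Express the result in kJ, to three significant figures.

W ≈ 3.93 kJ

Isobaric: W = P ΔV.
W = (210 kPa)(45.5 − 26.8 L) = (210)(18.7) = 3927 J.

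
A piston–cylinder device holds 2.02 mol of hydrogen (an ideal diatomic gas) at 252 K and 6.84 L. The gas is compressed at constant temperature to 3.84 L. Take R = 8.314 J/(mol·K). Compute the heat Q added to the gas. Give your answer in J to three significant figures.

Isothermal ⇒ ΔU = 0, so Q = W = nRT ln(V₂/V₁).
Q = (2.02)(8.314)(252) ln(3.84/6.84) = 4232 × -0.5773 = -2443 J.

Q ≈ -2440 J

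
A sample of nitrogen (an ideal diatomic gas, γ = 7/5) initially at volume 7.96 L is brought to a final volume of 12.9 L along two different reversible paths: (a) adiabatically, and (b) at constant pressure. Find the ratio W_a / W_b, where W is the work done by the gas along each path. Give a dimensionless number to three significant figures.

W_a / W_b ≈ 0.707

Path (a) adiabatic: W = P₁V₁(1 − (V₁/V₂)^(γ−1))/(γ−1) → W_a/(P₁V₁) = 0.439.
Path (b) isobaric: W = P₁(V₂ − V₁) → W_b/(P₁V₁) = 0.6206.
W_a / W_b = 0.439 / 0.6206 = 0.7074.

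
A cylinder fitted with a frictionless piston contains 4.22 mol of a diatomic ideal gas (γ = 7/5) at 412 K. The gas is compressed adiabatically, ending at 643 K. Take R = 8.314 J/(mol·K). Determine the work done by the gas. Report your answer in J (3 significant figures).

W ≈ -20300 J

Adiabatic ⇒ Q = 0, so W_by = −ΔU = nCᵥ(T₁ − T₂).
Cᵥ = 5R/2 = 20.79 J/(mol·K).
W = (4.22)(20.79)(412 − 643) = -20262 J.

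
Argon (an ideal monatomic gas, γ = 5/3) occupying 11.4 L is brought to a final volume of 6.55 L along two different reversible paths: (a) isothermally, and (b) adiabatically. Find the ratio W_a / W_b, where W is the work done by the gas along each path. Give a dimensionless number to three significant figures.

W_a / W_b ≈ 0.827

Path (a) isothermal: W = P₁V₁ ln(V₂/V₁) → W_a/(P₁V₁) = -0.5541.
Path (b) adiabatic: W = P₁V₁(1 − (V₁/V₂)^(γ−1))/(γ−1) → W_b/(P₁V₁) = -0.6704.
W_a / W_b = -0.5541 / -0.6704 = 0.8266.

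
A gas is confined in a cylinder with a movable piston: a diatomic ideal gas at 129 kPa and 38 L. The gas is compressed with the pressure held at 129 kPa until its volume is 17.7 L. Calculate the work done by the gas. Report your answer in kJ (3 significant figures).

Isobaric: W = P ΔV.
W = (129 kPa)(17.7 − 38 L) = (129)(-20.3) = -2619 J.

W ≈ -2.62 kJ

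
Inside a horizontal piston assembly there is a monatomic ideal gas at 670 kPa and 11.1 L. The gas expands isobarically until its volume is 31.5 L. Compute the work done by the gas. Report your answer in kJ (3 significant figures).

Isobaric: W = P ΔV.
W = (670 kPa)(31.5 − 11.1 L) = (670)(20.4) = 13668 J.

W ≈ 13.7 kJ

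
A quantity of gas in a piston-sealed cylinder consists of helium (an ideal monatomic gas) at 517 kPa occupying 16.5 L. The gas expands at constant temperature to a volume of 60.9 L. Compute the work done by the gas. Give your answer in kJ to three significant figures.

Isothermal: W = nRT ln(V₂/V₁) = P₁V₁ ln(V₂/V₁).
P₁V₁ = (517 kPa)(16.5 L) = 8530 J.
W = 8530 × ln(60.9/16.5) = 8530 × 1.306
W_by_gas = 11140 J.

W ≈ 11.1 kJ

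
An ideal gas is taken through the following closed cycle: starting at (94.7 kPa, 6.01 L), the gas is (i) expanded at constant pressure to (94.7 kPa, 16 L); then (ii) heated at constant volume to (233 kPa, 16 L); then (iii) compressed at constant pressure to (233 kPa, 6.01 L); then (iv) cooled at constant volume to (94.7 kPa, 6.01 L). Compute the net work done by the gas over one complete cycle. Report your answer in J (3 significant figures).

Constant-volume legs do no work.
W(i) = (94.7)(16 − 6.01) = 946.1 J; W(iii) = (233)(6.01 − 16) = -2328 J.
W_net = 946.1 − 2328 = -1382 J (the counter-clockwise enclosed area).

W_net ≈ -1380 J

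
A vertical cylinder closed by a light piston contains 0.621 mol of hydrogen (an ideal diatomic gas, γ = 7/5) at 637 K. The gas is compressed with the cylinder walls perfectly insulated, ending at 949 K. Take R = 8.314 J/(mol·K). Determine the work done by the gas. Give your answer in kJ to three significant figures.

Adiabatic ⇒ Q = 0, so W_by = −ΔU = nCᵥ(T₁ − T₂).
Cᵥ = 5R/2 = 20.79 J/(mol·K).
W = (0.621)(20.79)(637 − 949) = -4027 J.

W ≈ -4.03 kJ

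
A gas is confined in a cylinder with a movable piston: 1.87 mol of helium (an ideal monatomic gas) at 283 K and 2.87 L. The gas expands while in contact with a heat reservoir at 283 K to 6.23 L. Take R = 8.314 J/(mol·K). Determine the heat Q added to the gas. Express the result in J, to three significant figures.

Isothermal ⇒ ΔU = 0, so Q = W = nRT ln(V₂/V₁).
Q = (1.87)(8.314)(283) ln(6.23/2.87) = 4400 × 0.7751 = 3410 J.

Q ≈ 3410 J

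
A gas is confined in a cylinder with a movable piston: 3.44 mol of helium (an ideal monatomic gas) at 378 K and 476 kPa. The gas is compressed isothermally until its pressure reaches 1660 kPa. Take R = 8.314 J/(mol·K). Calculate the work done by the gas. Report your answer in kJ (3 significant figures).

Isothermal process: W = nRT ln(V₂/V₁) = nRT ln(P₁/P₂).
W = (3.44)(8.314)(378) × ln(476/1660)
  = 10811 × ln(0.2867) = 10811 × -1.249
W_by_gas = -13504 J.

W ≈ -13.5 kJ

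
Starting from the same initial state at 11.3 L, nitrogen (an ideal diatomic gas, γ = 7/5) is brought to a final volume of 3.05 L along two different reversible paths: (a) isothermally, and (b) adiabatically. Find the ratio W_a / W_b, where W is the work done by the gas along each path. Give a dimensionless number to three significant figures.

Path (a) isothermal: W = P₁V₁ ln(V₂/V₁) → W_a/(P₁V₁) = -1.31.
Path (b) adiabatic: W = P₁V₁(1 − (V₁/V₂)^(γ−1))/(γ−1) → W_b/(P₁V₁) = -1.721.
W_a / W_b = -1.31 / -1.721 = 0.7608.

W_a / W_b ≈ 0.761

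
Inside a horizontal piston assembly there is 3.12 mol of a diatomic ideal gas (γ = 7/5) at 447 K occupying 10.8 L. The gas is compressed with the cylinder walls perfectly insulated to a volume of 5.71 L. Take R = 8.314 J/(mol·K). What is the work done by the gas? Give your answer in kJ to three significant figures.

W ≈ -8.42 kJ

Adiabatic: TV^(γ−1) = const with γ = 7/5.
T₂ = T₁ (V₁/V₂)^(γ−1) = 447 × (10.8/5.71)^0.4 = 447 × 1.29 = 576.8 K.
W_by = nCᵥ(T₁ − T₂) = (3.12)(20.79)(447 − 576.8) = -8417 J.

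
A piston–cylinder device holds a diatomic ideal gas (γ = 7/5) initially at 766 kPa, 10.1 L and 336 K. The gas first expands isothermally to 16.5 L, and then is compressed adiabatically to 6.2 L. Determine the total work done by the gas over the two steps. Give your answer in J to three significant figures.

Step 1 (isothermal): W = P₁V₁ ln(V₂/V₁) = (7737) ln(16.5/10.1) = 3797 J.
After step 1: P = 468.9 kPa, V = 16.5 L, T = 336 K.
Step 2 (adiabatic): W = (P₁V₁ − P₂V₂)/(γ−1) = (7737 − 11444)/0.4 = -9269 J.
W_total = 3797 − 9269 = -5472 J.

W_total ≈ -5470 J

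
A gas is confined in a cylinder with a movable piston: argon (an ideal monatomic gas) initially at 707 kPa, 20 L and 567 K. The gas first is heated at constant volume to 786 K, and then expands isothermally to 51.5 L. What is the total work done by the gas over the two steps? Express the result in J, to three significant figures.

W_total ≈ 18500 J

Step 1 (isochoric): W = 0 (constant volume).
After step 1: P = 980.1 kPa (V unchanged).
Step 2 (isothermal): W = P₁V₁ ln(V₂/V₁) = (19601) ln(51.5/20) = 18540 J.
W_total = 0 + 18540 = 18540 J.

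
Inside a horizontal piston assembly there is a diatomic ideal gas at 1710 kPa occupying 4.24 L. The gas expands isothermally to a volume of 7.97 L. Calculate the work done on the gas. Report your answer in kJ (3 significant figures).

W ≈ -4.58 kJ

Isothermal: W = nRT ln(V₂/V₁) = P₁V₁ ln(V₂/V₁).
P₁V₁ = (1710 kPa)(4.24 L) = 7250 J.
W = 7250 × ln(7.97/4.24) = 7250 × 0.6311
W_by_gas = 4576 J; work on gas = −W_by = -4576 J.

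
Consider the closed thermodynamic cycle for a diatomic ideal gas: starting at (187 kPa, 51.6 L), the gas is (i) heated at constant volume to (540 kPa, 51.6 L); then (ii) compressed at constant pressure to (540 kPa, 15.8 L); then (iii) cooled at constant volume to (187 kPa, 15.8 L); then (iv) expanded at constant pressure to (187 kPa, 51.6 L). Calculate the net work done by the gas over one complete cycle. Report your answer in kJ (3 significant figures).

Constant-volume legs do no work.
W(ii) = (540)(15.8 − 51.6) = -19332 J; W(iv) = (187)(51.6 − 15.8) = 6695 J.
W_net = -19332 + 6695 = -12637 J (the counter-clockwise enclosed area).

W_net ≈ -12.6 kJ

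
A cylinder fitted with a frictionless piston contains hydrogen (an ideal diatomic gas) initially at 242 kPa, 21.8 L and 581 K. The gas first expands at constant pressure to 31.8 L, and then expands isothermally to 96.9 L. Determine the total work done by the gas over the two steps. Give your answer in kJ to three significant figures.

Step 1 (isobaric): W = PΔV = (242 kPa)(31.8 − 21.8 L) = 2420 J.
After step 1: P = 242 kPa, V = 31.8 L, T = 847.5 K.
Step 2 (isothermal): W = P₁V₁ ln(V₂/V₁) = (7696) ln(96.9/31.8) = 8575 J.
W_total = 2420 + 8575 = 10995 J.

W_total ≈ 11.0 kJ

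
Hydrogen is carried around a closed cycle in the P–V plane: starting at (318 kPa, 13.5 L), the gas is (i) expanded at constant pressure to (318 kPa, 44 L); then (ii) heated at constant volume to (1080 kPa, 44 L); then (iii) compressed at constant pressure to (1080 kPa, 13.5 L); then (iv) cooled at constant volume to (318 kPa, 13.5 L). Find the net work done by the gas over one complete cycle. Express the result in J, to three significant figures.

W_net ≈ -23200 J

Constant-volume legs do no work.
W(i) = (318)(44 − 13.5) = 9699 J; W(iii) = (1080)(13.5 − 44) = -32940 J.
W_net = 9699 − 32940 = -23241 J (the counter-clockwise enclosed area).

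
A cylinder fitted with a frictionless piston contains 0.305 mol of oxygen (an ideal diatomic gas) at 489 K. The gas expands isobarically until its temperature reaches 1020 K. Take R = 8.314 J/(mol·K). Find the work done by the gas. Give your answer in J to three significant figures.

Isobaric: W = P ΔV = nR ΔT.
W = (0.305)(8.314)(1020 − 489) = 1346 J.

W ≈ 1350 J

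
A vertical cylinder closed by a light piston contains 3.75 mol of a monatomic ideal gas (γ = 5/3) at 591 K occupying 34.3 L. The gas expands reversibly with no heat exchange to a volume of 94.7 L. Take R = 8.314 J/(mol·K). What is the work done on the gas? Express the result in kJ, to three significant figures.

W ≈ -13.6 kJ

Adiabatic: TV^(γ−1) = const with γ = 5/3.
T₂ = T₁ (V₁/V₂)^(γ−1) = 591 × (34.3/94.7)^0.667 = 591 × 0.5081 = 300.3 K.
W_by = nCᵥ(T₁ − T₂) = (3.75)(12.47)(591 − 300.3) = 13595 J.
Work on gas = −W_by = -13595 J.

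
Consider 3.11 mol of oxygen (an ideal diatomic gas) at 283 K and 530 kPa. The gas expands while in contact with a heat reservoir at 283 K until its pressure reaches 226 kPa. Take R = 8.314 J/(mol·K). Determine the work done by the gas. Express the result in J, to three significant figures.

Isothermal process: W = nRT ln(V₂/V₁) = nRT ln(P₁/P₂).
W = (3.11)(8.314)(283) × ln(530/226)
  = 7317 × ln(2.345) = 7317 × 0.8523
W_by_gas = 6237 J.

W ≈ 6240 J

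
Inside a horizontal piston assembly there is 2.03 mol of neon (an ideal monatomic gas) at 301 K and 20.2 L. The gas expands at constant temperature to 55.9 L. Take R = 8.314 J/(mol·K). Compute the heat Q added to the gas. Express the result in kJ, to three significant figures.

Q ≈ 5.17 kJ

Isothermal ⇒ ΔU = 0, so Q = W = nRT ln(V₂/V₁).
Q = (2.03)(8.314)(301) ln(55.9/20.2) = 5080 × 1.018 = 5171 J.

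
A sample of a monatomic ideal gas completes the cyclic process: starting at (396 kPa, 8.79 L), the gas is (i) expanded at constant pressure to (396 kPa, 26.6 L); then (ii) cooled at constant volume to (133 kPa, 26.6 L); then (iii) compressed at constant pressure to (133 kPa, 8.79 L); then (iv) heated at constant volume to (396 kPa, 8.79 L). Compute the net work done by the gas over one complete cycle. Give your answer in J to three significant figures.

Constant-volume legs do no work.
W(i) = (396)(26.6 − 8.79) = 7053 J; W(iii) = (133)(8.79 − 26.6) = -2369 J.
W_net = 7053 − 2369 = 4684 J (the clockwise enclosed area).

W_net ≈ 4680 J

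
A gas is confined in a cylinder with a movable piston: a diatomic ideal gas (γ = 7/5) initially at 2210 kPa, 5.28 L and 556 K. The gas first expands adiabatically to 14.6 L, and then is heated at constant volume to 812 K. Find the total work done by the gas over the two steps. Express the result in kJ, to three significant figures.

Step 1 (adiabatic): W = (P₁V₁ − P₂V₂)/(γ−1) = (11669 − 7769)/0.4 = 9751 J.
Step 2 (isochoric): W = 0 (constant volume).
W_total = 9751 + 0 = 9751 J.

W_total ≈ 9.75 kJ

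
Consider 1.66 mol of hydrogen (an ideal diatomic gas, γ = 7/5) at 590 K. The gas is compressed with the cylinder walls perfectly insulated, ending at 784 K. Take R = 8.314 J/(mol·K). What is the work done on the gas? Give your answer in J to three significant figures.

W ≈ 6690 J

Adiabatic ⇒ Q = 0, so W_by = −ΔU = nCᵥ(T₁ − T₂).
Cᵥ = 5R/2 = 20.79 J/(mol·K).
W = (1.66)(20.79)(590 − 784) = -6694 J.
Work on gas = −W_by = 6694 J.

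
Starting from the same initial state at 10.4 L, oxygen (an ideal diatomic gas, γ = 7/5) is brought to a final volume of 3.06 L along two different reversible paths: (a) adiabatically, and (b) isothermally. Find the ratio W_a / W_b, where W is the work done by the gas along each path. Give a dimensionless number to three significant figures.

W_a / W_b ≈ 1.29

Path (a) adiabatic: W = P₁V₁(1 − (V₁/V₂)^(γ−1))/(γ−1) → W_a/(P₁V₁) = -1.578.
Path (b) isothermal: W = P₁V₁ ln(V₂/V₁) → W_b/(P₁V₁) = -1.223.
W_a / W_b = -1.578 / -1.223 = 1.29.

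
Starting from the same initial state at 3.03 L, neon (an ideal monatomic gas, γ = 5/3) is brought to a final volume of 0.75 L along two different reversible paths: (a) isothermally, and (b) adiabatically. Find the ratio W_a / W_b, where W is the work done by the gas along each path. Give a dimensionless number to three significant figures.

W_a / W_b ≈ 0.606

Path (a) isothermal: W = P₁V₁ ln(V₂/V₁) → W_a/(P₁V₁) = -1.396.
Path (b) adiabatic: W = P₁V₁(1 − (V₁/V₂)^(γ−1))/(γ−1) → W_b/(P₁V₁) = -2.305.
W_a / W_b = -1.396 / -2.305 = 0.6058.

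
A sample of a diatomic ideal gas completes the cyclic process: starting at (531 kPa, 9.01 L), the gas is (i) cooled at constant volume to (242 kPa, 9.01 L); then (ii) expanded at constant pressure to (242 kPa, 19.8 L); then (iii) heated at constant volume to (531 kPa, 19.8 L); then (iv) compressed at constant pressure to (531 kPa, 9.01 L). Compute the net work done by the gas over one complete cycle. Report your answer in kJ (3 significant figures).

Constant-volume legs do no work.
W(ii) = (242)(19.8 − 9.01) = 2611 J; W(iv) = (531)(9.01 − 19.8) = -5729 J.
W_net = 2611 − 5729 = -3118 J (the counter-clockwise enclosed area).

W_net ≈ -3.12 kJ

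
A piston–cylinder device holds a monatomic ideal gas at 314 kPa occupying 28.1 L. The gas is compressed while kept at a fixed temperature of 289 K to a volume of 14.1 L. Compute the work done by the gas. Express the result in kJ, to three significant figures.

Isothermal: W = nRT ln(V₂/V₁) = P₁V₁ ln(V₂/V₁).
P₁V₁ = (314 kPa)(28.1 L) = 8823 J.
W = 8823 × ln(14.1/28.1) = 8823 × -0.6896
W_by_gas = -6085 J.

W ≈ -6.08 kJ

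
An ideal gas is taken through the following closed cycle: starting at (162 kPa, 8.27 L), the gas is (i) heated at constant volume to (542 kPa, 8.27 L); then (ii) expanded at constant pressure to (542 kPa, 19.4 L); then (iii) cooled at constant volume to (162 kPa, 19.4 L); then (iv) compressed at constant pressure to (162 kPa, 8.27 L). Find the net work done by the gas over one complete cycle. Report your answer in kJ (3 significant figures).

Constant-volume legs do no work.
W(ii) = (542)(19.4 − 8.27) = 6032 J; W(iv) = (162)(8.27 − 19.4) = -1803 J.
W_net = 6032 − 1803 = 4229 J (the clockwise enclosed area).

W_net ≈ 4.23 kJ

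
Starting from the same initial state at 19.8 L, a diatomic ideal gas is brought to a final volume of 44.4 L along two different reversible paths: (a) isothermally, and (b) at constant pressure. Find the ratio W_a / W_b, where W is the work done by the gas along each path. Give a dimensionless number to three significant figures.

Path (a) isothermal: W = P₁V₁ ln(V₂/V₁) → W_a/(P₁V₁) = 0.8076.
Path (b) isobaric: W = P₁(V₂ − V₁) → W_b/(P₁V₁) = 1.242.
W_a / W_b = 0.8076 / 1.242 = 0.65.

W_a / W_b ≈ 0.650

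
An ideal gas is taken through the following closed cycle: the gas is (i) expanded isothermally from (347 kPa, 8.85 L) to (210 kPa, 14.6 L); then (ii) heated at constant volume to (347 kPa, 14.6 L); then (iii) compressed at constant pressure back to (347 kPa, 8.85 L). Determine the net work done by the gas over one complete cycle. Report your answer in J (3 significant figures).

W_net ≈ -458 J

Leg (i): W = PᵢVᵢ ln(V_f/Vᵢ) = (3071) ln(14.6/8.85) = 1537 J.
Leg (ii): W = 0.
Leg (iii): W = PΔV = (347)(8.85 − 14.6) = -1995 J.
W_net = 1537 − 1995 = -457.9 J.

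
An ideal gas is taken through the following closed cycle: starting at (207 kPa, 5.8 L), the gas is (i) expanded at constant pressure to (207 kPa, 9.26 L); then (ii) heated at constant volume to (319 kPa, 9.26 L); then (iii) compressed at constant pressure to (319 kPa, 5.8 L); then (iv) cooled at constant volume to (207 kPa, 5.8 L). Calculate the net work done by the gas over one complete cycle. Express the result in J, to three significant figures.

Constant-volume legs do no work.
W(i) = (207)(9.26 − 5.8) = 716.2 J; W(iii) = (319)(5.8 − 9.26) = -1104 J.
W_net = 716.2 − 1104 = -387.5 J (the counter-clockwise enclosed area).

W_net ≈ -388 J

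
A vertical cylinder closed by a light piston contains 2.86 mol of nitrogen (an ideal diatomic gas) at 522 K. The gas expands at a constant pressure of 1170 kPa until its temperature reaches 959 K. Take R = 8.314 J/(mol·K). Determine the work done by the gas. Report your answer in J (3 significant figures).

Isobaric: W = P ΔV = nR ΔT.
W = (2.86)(8.314)(959 − 522) = 10391 J.

W ≈ 10400 J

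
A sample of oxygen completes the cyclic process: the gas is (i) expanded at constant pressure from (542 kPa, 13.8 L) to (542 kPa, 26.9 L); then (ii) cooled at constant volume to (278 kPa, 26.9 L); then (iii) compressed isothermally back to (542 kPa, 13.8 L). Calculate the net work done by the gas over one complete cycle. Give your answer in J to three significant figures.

Leg (i): W = PΔV = (542)(26.9 − 13.8) = 7100 J.
Leg (ii): W = 0.
Leg (iii): W = PᵢVᵢ ln(V_f/Vᵢ) = (7478) ln(13.8/26.9) = -4991 J.
W_net = 7100 − 4991 = 2109 J.

W_net ≈ 2110 J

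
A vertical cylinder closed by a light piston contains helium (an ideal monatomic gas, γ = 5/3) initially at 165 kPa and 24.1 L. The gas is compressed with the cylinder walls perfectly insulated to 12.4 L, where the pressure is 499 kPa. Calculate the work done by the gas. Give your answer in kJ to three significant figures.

Adiabatic: W = (P₁V₁ − P₂V₂)/(γ − 1) with γ = 5/3.
P₁V₁ = 3977 J, P₂V₂ = 6188 J.
W = (3977 − 6188) / 0.6667 = -3317 J.

W ≈ -3.32 kJ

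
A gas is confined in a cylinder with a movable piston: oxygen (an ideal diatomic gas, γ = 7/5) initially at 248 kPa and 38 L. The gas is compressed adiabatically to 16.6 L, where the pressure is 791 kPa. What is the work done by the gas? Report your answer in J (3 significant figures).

W ≈ -9270 J

Adiabatic: W = (P₁V₁ − P₂V₂)/(γ − 1) with γ = 7/5.
P₁V₁ = 9424 J, P₂V₂ = 13131 J.
W = (9424 − 13131) / 0.4 = -9267 J.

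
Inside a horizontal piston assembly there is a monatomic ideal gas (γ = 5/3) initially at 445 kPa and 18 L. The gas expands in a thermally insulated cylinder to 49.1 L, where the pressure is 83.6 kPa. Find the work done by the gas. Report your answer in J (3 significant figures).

Adiabatic: W = (P₁V₁ − P₂V₂)/(γ − 1) with γ = 5/3.
P₁V₁ = 8010 J, P₂V₂ = 4105 J.
W = (8010 − 4105) / 0.6667 = 5858 J.

W ≈ 5860 J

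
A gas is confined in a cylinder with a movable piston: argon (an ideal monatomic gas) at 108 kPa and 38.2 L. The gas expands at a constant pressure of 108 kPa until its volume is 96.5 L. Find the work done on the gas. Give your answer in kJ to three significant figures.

W ≈ -6.30 kJ

Isobaric: W = P ΔV.
W = (108 kPa)(96.5 − 38.2 L) = (108)(58.3) = 6296 J.
Work on gas = −W_by = -6296 J.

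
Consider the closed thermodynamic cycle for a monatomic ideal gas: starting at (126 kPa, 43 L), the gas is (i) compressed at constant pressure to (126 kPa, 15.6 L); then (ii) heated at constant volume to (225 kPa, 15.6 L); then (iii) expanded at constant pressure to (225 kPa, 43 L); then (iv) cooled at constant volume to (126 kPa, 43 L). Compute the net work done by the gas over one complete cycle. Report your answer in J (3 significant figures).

W_net ≈ 2710 J

Constant-volume legs do no work.
W(i) = (126)(15.6 − 43) = -3452 J; W(iii) = (225)(43 − 15.6) = 6165 J.
W_net = -3452 + 6165 = 2713 J (the clockwise enclosed area).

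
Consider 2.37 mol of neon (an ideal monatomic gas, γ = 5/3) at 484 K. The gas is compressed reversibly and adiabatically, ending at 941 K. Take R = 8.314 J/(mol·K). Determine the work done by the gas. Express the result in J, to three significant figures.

Adiabatic ⇒ Q = 0, so W_by = −ΔU = nCᵥ(T₁ − T₂).
Cᵥ = 3R/2 = 12.47 J/(mol·K).
W = (2.37)(12.47)(484 − 941) = -13507 J.

W ≈ -13500 J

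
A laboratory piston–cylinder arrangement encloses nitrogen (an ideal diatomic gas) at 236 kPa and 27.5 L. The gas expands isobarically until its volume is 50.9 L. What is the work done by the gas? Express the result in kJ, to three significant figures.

W ≈ 5.52 kJ

Isobaric: W = P ΔV.
W = (236 kPa)(50.9 − 27.5 L) = (236)(23.4) = 5522 J.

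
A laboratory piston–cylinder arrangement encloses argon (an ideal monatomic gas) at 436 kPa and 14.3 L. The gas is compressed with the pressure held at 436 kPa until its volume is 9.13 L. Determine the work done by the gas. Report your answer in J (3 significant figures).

W ≈ -2250 J

Isobaric: W = P ΔV.
W = (436 kPa)(9.13 − 14.3 L) = (436)(-5.17) = -2254 J.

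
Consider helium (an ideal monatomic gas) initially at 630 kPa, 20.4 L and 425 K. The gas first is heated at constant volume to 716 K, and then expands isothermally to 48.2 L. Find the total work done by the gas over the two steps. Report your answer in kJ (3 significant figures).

Step 1 (isochoric): W = 0 (constant volume).
After step 1: P = 1061 kPa (V unchanged).
Step 2 (isothermal): W = P₁V₁ ln(V₂/V₁) = (21652) ln(48.2/20.4) = 18617 J.
W_total = 0 + 18617 = 18617 J.

W_total ≈ 18.6 kJ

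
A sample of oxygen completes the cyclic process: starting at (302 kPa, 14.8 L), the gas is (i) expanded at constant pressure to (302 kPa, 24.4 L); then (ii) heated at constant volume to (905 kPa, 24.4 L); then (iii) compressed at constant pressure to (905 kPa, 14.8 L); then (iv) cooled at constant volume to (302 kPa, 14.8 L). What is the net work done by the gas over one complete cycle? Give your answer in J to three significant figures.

W_net ≈ -5790 J

Constant-volume legs do no work.
W(i) = (302)(24.4 − 14.8) = 2899 J; W(iii) = (905)(14.8 − 24.4) = -8688 J.
W_net = 2899 − 8688 = -5789 J (the counter-clockwise enclosed area).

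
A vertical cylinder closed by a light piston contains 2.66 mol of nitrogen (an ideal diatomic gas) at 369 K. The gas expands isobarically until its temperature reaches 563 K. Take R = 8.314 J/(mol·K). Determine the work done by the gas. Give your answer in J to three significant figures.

W ≈ 4290 J

Isobaric: W = P ΔV = nR ΔT.
W = (2.66)(8.314)(563 − 369) = 4290 J.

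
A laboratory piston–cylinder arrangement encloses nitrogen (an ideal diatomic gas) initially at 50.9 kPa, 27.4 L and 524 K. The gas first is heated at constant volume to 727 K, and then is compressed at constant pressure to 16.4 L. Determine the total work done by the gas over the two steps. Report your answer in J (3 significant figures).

W_total ≈ -777 J

Step 1 (isochoric): W = 0 (constant volume).
After step 1: P = 70.62 kPa (V unchanged).
Step 2 (isobaric): W = PΔV = (70.62 kPa)(16.4 − 27.4 L) = -776.8 J.
W_total = 0 − 776.8 = -776.8 J.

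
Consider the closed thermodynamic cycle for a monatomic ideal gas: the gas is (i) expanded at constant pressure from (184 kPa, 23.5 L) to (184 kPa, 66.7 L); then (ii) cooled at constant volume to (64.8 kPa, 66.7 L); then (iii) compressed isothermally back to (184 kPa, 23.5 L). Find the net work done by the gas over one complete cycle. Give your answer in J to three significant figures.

Leg (i): W = PΔV = (184)(66.7 − 23.5) = 7949 J.
Leg (ii): W = 0.
Leg (iii): W = PᵢVᵢ ln(V_f/Vᵢ) = (4322) ln(23.5/66.7) = -4509 J.
W_net = 7949 − 4509 = 3440 J.

W_net ≈ 3440 J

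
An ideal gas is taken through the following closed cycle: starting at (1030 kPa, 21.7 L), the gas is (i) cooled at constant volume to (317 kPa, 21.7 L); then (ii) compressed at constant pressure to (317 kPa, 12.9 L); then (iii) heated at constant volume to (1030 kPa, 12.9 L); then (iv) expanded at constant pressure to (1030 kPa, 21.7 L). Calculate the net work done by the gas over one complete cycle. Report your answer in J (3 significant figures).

Constant-volume legs do no work.
W(ii) = (317)(12.9 − 21.7) = -2790 J; W(iv) = (1030)(21.7 − 12.9) = 9064 J.
W_net = -2790 + 9064 = 6274 J (the clockwise enclosed area).

W_net ≈ 6270 J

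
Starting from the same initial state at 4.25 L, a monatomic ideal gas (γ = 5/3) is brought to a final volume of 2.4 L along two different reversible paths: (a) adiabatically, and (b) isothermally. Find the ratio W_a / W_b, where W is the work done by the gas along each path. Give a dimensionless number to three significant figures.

W_a / W_b ≈ 1.22

Path (a) adiabatic: W = P₁V₁(1 − (V₁/V₂)^(γ−1))/(γ−1) → W_a/(P₁V₁) = -0.6955.
Path (b) isothermal: W = P₁V₁ ln(V₂/V₁) → W_b/(P₁V₁) = -0.5715.
W_a / W_b = -0.6955 / -0.5715 = 1.217.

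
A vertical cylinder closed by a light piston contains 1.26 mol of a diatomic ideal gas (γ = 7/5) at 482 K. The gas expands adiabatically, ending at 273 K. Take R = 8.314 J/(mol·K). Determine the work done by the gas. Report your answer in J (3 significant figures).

W ≈ 5470 J

Adiabatic ⇒ Q = 0, so W_by = −ΔU = nCᵥ(T₁ − T₂).
Cᵥ = 5R/2 = 20.79 J/(mol·K).
W = (1.26)(20.79)(482 − 273) = 5474 J.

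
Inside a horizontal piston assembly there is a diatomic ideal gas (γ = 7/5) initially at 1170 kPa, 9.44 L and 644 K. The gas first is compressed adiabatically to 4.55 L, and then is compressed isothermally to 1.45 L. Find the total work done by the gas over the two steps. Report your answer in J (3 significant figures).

W_total ≈ -26300 J

Step 1 (adiabatic): W = (P₁V₁ − P₂V₂)/(γ−1) = (11045 − 14789)/0.4 = -9361 J.
After step 1: P = 3250 kPa, V = 4.55 L, T = 862.3 K.
Step 2 (isothermal): W = P₁V₁ ln(V₂/V₁) = (14789) ln(1.45/4.55) = -16912 J.
W_total = -9361 − 16912 = -26273 J.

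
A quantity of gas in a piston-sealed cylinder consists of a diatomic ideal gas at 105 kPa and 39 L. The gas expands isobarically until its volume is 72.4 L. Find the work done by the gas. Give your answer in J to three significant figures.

W ≈ 3510 J

Isobaric: W = P ΔV.
W = (105 kPa)(72.4 − 39 L) = (105)(33.4) = 3507 J.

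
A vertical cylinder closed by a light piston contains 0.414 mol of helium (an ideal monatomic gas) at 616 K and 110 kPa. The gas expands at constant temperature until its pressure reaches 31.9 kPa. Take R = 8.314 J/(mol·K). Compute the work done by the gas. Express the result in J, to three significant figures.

W ≈ 2620 J

Isothermal process: W = nRT ln(V₂/V₁) = nRT ln(P₁/P₂).
W = (0.414)(8.314)(616) × ln(110/31.9)
  = 2120 × ln(3.448) = 2120 × 1.238
W_by_gas = 2625 J.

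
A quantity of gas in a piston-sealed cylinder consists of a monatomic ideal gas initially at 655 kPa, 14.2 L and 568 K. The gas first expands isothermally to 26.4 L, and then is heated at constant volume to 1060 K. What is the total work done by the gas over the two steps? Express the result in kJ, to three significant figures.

W_total ≈ 5.77 kJ

Step 1 (isothermal): W = P₁V₁ ln(V₂/V₁) = (9301) ln(26.4/14.2) = 5768 J.
Step 2 (isochoric): W = 0 (constant volume).
W_total = 5768 + 0 = 5768 J.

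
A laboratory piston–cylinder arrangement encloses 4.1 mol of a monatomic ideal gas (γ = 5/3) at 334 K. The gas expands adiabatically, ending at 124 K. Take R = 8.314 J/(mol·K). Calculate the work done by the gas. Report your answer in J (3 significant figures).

Adiabatic ⇒ Q = 0, so W_by = −ΔU = nCᵥ(T₁ − T₂).
Cᵥ = 3R/2 = 12.47 J/(mol·K).
W = (4.1)(12.47)(334 − 124) = 10738 J.

W ≈ 10700 J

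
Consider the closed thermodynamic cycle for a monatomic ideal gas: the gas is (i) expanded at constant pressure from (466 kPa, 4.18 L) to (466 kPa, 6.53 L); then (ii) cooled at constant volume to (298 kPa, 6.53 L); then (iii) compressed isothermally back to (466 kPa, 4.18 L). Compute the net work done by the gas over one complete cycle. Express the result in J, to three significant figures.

W_net ≈ 227 J

Leg (i): W = PΔV = (466)(6.53 − 4.18) = 1095 J.
Leg (ii): W = 0.
Leg (iii): W = PᵢVᵢ ln(V_f/Vᵢ) = (1946) ln(4.18/6.53) = -868.1 J.
W_net = 1095 − 868.1 = 227 J.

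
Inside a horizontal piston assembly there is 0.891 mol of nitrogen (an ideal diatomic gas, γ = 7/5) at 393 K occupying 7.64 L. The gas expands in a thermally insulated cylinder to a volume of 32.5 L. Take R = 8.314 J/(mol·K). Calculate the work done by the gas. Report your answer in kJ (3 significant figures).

Adiabatic: TV^(γ−1) = const with γ = 7/5.
T₂ = T₁ (V₁/V₂)^(γ−1) = 393 × (7.64/32.5)^0.4 = 393 × 0.5604 = 220.2 K.
W_by = nCᵥ(T₁ − T₂) = (0.891)(20.79)(393 − 220.2) = 3200 J.

W ≈ 3.20 kJ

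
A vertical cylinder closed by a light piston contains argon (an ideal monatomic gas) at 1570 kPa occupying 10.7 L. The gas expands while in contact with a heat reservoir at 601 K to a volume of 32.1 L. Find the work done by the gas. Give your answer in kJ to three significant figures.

Isothermal: W = nRT ln(V₂/V₁) = P₁V₁ ln(V₂/V₁).
P₁V₁ = (1570 kPa)(10.7 L) = 16799 J.
W = 16799 × ln(32.1/10.7) = 16799 × 1.099
W_by_gas = 18456 J.

W ≈ 18.5 kJ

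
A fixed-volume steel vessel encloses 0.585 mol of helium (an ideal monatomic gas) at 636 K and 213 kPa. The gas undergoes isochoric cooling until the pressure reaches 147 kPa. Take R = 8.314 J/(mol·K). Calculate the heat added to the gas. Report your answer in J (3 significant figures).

Q ≈ -1440 J

Constant volume ⇒ W = 0, so Q = ΔU = nCᵥΔT with Cᵥ = 3R/2 = 12.47 J/(mol·K).
At constant V, T₂/T₁ = P₂/P₁ ⇒ ΔT = T₁(P₂/P₁ − 1) = 636·(147/213 − 1) = -197.1 K.
ΔU = (0.585)(12.47)(-197.1) = -1438 J.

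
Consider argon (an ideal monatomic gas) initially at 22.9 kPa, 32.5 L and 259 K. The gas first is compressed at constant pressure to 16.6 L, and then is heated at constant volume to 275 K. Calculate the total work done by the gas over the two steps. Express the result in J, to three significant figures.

Step 1 (isobaric): W = PΔV = (22.9 kPa)(16.6 − 32.5 L) = -364.1 J.
Step 2 (isochoric): W = 0 (constant volume).
W_total = -364.1 + 0 = -364.1 J.

W_total ≈ -364 J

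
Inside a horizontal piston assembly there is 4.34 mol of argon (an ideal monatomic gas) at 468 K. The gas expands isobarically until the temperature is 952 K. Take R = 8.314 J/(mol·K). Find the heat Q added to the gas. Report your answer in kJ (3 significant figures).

Q ≈ 43.7 kJ

Isobaric: W = nRΔT = (4.34)(8.314)(484) = 17464 J.
ΔU = nCᵥΔT with Cᵥ = 3R/2: ΔU = (4.34)(12.47)(484) = 26196 J.
Q = ΔU + W = 26196 + 17464 = 43660 J.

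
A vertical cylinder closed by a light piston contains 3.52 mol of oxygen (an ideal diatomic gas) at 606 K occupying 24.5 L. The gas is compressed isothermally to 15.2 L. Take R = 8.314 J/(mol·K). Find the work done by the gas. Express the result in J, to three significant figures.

Isothermal: W = nRT ln(V₂/V₁).
W = (3.52)(8.314)(606) × ln(15.2/24.5)
  = 17735 × -0.4774
W_by_gas = -8466 J.

W ≈ -8470 J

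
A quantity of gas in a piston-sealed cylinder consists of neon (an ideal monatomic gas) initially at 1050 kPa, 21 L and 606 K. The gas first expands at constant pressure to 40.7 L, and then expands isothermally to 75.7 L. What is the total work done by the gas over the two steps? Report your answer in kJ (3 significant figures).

W_total ≈ 47.2 kJ

Step 1 (isobaric): W = PΔV = (1050 kPa)(40.7 − 21 L) = 20685 J.
After step 1: P = 1050 kPa, V = 40.7 L, T = 1174 K.
Step 2 (isothermal): W = P₁V₁ ln(V₂/V₁) = (42735) ln(75.7/40.7) = 26519 J.
W_total = 20685 + 26519 = 47204 J.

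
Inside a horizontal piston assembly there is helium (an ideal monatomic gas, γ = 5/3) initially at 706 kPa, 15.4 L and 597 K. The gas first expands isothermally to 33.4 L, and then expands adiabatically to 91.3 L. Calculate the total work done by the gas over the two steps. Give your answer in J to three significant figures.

W_total ≈ 16400 J

Step 1 (isothermal): W = P₁V₁ ln(V₂/V₁) = (10872) ln(33.4/15.4) = 8417 J.
After step 1: P = 325.5 kPa, V = 33.4 L, T = 597 K.
Step 2 (adiabatic): W = (P₁V₁ − P₂V₂)/(γ−1) = (10872 − 5561)/0.667 = 7967 J.
W_total = 8417 + 7967 = 16384 J.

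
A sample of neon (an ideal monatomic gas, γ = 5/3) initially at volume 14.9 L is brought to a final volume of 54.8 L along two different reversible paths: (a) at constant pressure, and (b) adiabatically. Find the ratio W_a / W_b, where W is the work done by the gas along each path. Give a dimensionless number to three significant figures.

Path (a) isobaric: W = P₁(V₂ − V₁) → W_a/(P₁V₁) = 2.678.
Path (b) adiabatic: W = P₁V₁(1 − (V₁/V₂)^(γ−1))/(γ−1) → W_b/(P₁V₁) = 0.8705.
W_a / W_b = 2.678 / 0.8705 = 3.076.

W_a / W_b ≈ 3.08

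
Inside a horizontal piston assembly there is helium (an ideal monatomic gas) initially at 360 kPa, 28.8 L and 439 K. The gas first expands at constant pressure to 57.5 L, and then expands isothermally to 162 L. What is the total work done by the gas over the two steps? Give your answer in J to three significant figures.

W_total ≈ 31800 J

Step 1 (isobaric): W = PΔV = (360 kPa)(57.5 − 28.8 L) = 10332 J.
After step 1: P = 360 kPa, V = 57.5 L, T = 876.5 K.
Step 2 (isothermal): W = P₁V₁ ln(V₂/V₁) = (20700) ln(162/57.5) = 21441 J.
W_total = 10332 + 21441 = 31773 J.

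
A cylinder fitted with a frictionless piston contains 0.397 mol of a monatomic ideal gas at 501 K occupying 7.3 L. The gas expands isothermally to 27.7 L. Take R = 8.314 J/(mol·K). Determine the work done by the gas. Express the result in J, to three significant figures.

W ≈ 2210 J

Isothermal: W = nRT ln(V₂/V₁).
W = (0.397)(8.314)(501) × ln(27.7/7.3)
  = 1654 × 1.334
W_by_gas = 2205 J.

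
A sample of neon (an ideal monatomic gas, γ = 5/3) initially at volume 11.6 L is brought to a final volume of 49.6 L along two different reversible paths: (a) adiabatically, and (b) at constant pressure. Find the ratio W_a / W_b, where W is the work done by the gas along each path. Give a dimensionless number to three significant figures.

Path (a) adiabatic: W = P₁V₁(1 − (V₁/V₂)^(γ−1))/(γ−1) → W_a/(P₁V₁) = 0.9306.
Path (b) isobaric: W = P₁(V₂ − V₁) → W_b/(P₁V₁) = 3.276.
W_a / W_b = 0.9306 / 3.276 = 0.2841.

W_a / W_b ≈ 0.284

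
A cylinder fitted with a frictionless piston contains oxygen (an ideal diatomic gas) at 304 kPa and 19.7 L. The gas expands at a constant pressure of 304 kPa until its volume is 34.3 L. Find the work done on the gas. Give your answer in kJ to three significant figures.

W ≈ -4.44 kJ

Isobaric: W = P ΔV.
W = (304 kPa)(34.3 − 19.7 L) = (304)(14.6) = 4438 J.
Work on gas = −W_by = -4438 J.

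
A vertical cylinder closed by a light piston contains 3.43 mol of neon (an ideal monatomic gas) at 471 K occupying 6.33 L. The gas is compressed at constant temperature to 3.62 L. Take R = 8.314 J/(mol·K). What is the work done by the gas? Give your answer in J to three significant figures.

W ≈ -7510 J

Isothermal: W = nRT ln(V₂/V₁).
W = (3.43)(8.314)(471) × ln(3.62/6.33)
  = 13432 × -0.5588
W_by_gas = -7506 J.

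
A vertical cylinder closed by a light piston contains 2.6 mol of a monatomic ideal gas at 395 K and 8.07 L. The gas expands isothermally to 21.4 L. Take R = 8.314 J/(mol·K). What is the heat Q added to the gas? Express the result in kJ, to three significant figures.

Isothermal ⇒ ΔU = 0, so Q = W = nRT ln(V₂/V₁).
Q = (2.6)(8.314)(395) ln(21.4/8.07) = 8538 × 0.9752 = 8327 J.

Q ≈ 8.33 kJ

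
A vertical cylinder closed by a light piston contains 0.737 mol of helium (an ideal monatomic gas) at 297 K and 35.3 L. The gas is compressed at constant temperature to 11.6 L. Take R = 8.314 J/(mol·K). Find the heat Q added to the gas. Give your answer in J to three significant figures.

Isothermal ⇒ ΔU = 0, so Q = W = nRT ln(V₂/V₁).
Q = (0.737)(8.314)(297) ln(11.6/35.3) = 1820 × -1.113 = -2025 J.

Q ≈ -2030 J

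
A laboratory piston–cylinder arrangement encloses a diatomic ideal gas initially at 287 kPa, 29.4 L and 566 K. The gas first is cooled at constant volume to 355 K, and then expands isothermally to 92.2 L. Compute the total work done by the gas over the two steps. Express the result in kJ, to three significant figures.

W_total ≈ 6.05 kJ

Step 1 (isochoric): W = 0 (constant volume).
After step 1: P = 180 kPa (V unchanged).
Step 2 (isothermal): W = P₁V₁ ln(V₂/V₁) = (5292) ln(92.2/29.4) = 6049 J.
W_total = 0 + 6049 = 6049 J.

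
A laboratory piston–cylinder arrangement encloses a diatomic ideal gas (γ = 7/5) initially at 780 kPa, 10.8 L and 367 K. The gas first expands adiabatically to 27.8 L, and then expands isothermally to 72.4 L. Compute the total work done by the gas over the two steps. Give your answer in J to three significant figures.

Step 1 (adiabatic): W = (P₁V₁ − P₂V₂)/(γ−1) = (8424 − 5771)/0.4 = 6632 J.
After step 1: P = 207.6 kPa, V = 27.8 L, T = 251.4 K.
Step 2 (isothermal): W = P₁V₁ ln(V₂/V₁) = (5771) ln(72.4/27.8) = 5524 J.
W_total = 6632 + 5524 = 12156 J.

W_total ≈ 12200 J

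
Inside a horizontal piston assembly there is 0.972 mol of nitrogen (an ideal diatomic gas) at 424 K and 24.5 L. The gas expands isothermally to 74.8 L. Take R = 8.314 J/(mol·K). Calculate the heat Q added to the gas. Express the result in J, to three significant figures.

Q ≈ 3820 J

Isothermal ⇒ ΔU = 0, so Q = W = nRT ln(V₂/V₁).
Q = (0.972)(8.314)(424) ln(74.8/24.5) = 3426 × 1.116 = 3824 J.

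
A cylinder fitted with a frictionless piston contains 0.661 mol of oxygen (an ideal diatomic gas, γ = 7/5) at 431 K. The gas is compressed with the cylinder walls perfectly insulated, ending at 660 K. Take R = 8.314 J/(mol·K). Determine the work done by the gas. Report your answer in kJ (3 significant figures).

Adiabatic ⇒ Q = 0, so W_by = −ΔU = nCᵥ(T₁ − T₂).
Cᵥ = 5R/2 = 20.79 J/(mol·K).
W = (0.661)(20.79)(431 − 660) = -3146 J.

W ≈ -3.15 kJ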